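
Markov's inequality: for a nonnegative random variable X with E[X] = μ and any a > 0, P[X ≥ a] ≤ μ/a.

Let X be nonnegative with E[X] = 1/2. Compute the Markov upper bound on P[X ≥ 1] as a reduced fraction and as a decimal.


μ = E[X] = 1/2, a = 1.
Markov: P[X ≥ 1] ≤ μ/a = (1/2)/1 = 1/2.
Numerically: ≈ 0.500000.
(Since a = 1 > μ = 0.500000, the bound 1/2 is < 1 and informative.)

P[X ≥ 1] ≤ 1/2 ≈ 0.500000.


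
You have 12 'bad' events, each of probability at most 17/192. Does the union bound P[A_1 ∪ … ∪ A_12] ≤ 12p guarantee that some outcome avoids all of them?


Union bound: P[∪_{i=1}^{12} A_i] ≤ Σ_i P[A_i] ≤ 12·p = 12·(17/192) = 17/16.
Numerically: 17/16 ≈ 1.0625.
Is 17/16 < 1? NO.
Since the bound 17/16 is ≥ 1, the union bound is uninformative here; it does NOT by itself certify existence.

12·p = 17/16 ≈ 1.0625; existence NOT certified by the union bound.


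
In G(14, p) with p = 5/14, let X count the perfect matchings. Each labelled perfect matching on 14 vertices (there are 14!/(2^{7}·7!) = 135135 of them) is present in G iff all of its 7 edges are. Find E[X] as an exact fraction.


K_14 has 14!/(2^{7}·7!) = 135135 labelled perfect matchings.
For each such perfect matching H, let X_H = 1 if all 7 edges of H are present in G. Then P[X_H = 1] = p^{7} = (5/14)^{7} = 78125/105413504.
By linearity of expectation: E[X] = Σ_H E[X_H] = 135135 · p^{7} = 135135 · 78125/105413504 = 1508203125/15059072.
Numerically: E[X] ≈ 100.152.

E[X] = 135135 · (5/14)^{7} = 1508203125/15059072 ≈ 100.152.


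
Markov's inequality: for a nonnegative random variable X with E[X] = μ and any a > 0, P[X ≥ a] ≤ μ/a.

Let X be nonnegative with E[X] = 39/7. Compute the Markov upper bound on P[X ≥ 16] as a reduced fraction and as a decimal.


μ = E[X] = 39/7, a = 16.
Markov: P[X ≥ 16] ≤ μ/a = (39/7)/16 = 39/112.
Numerically: ≈ 0.348214.
(Since a = 16 > μ = 5.571429, the bound 39/112 is < 1 and informative.)

P[X ≥ 16] ≤ 39/112 ≈ 0.348214.


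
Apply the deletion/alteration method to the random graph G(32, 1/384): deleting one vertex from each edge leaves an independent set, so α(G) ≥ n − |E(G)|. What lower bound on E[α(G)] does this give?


E[|E(G)|] = C(32, 2)·p = 496 · (1/384) = 31/24.
E[α(G)] ≥ n − E[|E(G)|] = 32 − 31/24 = 737/24.
Numerically: ≈ 30.70833.
(This is only a lower bound; the true E[α(G)] may be larger.)

E[α(G)] ≥ 737/24 ≈ 30.70833.


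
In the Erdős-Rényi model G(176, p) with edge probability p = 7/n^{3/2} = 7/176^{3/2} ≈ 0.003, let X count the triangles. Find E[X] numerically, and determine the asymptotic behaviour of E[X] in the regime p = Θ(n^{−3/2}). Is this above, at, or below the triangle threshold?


Number of potential triangles: C(176, 3) = 893200.
Each occurs with probability p³ ≈ (0.003)³ ≈ 2.69456e-08.
By linearity: E[X] = C(176, 3)·p³ ≈ 893200 · 2.69456e-08 ≈ 0.024.
Since α = 3/2 > 1, p = c/n^{3/2} = o(1/n) is below the triangle threshold p ~ 1/n. Asymptotically E[X] ~ (c³/6)·n^{3(1−α)} = (7³/6)·n^{-1.5} → 0, so by Markov's inequality G has no triangles w.h.p.

E[X] ≈ 0.024; in regime p = Θ(1/n^{3/2}) E[X] tends to 0 (below the triangle threshold p ~ 1/n).


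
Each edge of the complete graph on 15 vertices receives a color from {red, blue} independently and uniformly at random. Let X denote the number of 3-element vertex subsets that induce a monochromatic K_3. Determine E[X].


Let X = Σ_S X_S over the C(15, 3) = 455 subsets S of size 3, where X_S = 1 if the K_3 on S is monochromatic.
For a fixed S, the K_3 on S has C(3, 2) = 3 edges. P[all 3 edges red] = (1/2)^3, and likewise for blue, so P[monochromatic] = 2·(1/2)^3 = 2^{1 − 3} = 1/4.
By linearity of expectation: E[X] = C(15, 3) · 2^{1 − 3} = 455 · 1/4 = 455/4.
Numerically: E[X] ≈ 113.7500.

E[X] = C(15,3)·2^(1−C(3,2)) = 455/4 ≈ 113.7500.


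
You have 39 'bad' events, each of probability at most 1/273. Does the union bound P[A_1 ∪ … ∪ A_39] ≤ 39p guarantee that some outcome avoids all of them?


Union bound: P[∪_{i=1}^{39} A_i] ≤ Σ_i P[A_i] ≤ 39·p = 39·(1/273) = 1/7.
Numerically: 1/7 ≈ 0.142857.
Is 1/7 < 1? YES.
Since P[∪ A_i] ≤ 1/7 < 1, the complement has P[∩ A_i^c] ≥ 1 − 1/7 = 6/7 > 0, so some outcome avoids every A_i.

39·p = 1/7 ≈ 0.142857; existence CERTIFIED by the union bound.


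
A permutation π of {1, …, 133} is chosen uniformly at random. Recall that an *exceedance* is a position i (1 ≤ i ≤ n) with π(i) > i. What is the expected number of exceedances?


Write X = Σ_{i=1}^{133} X_i, where X_i = 1_{π(i) > i}.
For each fixed i, π(i) is uniform over {1, …, 133} (marginal of a uniform permutation), so P[π(i) > i] = (n − i)/n. Summing: Σ_{i=1}^{133} (n − i)/n = (0 + 1 + … + 132)/133 = 133(133 − 1)/(2·133) = (133 − 1)/2.
Hence E[X] = Σ_{i=1}^{133} (133 − i)/133 = 66 ≈ 66.000.

E[X] = 66 = 66.000.


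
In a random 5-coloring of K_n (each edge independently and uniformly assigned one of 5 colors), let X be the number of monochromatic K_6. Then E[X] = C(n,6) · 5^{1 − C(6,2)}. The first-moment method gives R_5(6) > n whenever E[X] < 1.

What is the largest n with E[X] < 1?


We need C(n, 6) · 5^{1 − 15} < 1, i.e. C(n, 6) < 5^{15 − 1} = 6103515625.
Check values of n near the boundary:
  n = 128: C(128, 6) = 5423611200; 5423611200 < 6103515625? YES
  n = 129: C(129, 6) = 5688177600; 5688177600 < 6103515625? YES
  n = 130: C(130, 6) = 5963412000; 5963412000 < 6103515625? YES
  n = 131: C(131, 6) = 6249655776; 6249655776 < 6103515625? NO
The largest n with C(n, 6) < 6103515625 is n = 130 (where E[X] = 47707296/48828125 ≈ 0.9770). Hence R_5(6) > 130, i.e. R_5(6) ≥ 131.

Largest n = 130; hence R_5(6) > 130.


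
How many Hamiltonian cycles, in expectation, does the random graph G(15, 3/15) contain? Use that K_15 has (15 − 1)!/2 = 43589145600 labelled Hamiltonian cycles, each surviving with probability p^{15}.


K_15 has (15 − 1)!/2 = 43589145600 labelled Hamiltonian cycles.
For each such Hamiltonian cycle H, let X_H = 1 if all 15 edges of H are present in G. Then P[X_H = 1] = p^{15} = (1/5)^{15} = 1/30517578125.
By linearity: E[X] = Σ_H E[X_H] = 43589145600 · p^{15} = 43589145600 · 1/30517578125 = 1743565824/1220703125.
Numerically: E[X] ≈ 1.43.

E[X] = 43589145600 · (1/5)^{15} = 1743565824/1220703125 ≈ 1.43.


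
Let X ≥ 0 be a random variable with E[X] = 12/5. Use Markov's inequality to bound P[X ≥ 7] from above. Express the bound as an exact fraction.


μ = E[X] = 12/5, a = 7.
Markov: P[X ≥ 7] ≤ μ/a = (12/5)/7 = 12/35.
Numerically: ≈ 0.3429.
(Since a = 7 > μ = 2.4000, the bound 12/35 is < 1 and informative.)

P[X ≥ 7] ≤ 12/35 ≈ 0.3429.


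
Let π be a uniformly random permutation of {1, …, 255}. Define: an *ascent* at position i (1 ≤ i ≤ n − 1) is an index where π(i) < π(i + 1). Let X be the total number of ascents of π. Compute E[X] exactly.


Write X = Σ X_I over i = 1, …, 254, with X_I the indicator of one ascent.
There are 254 indicators.
For each fixed i, the pair (π(i), π(i+1)) is a uniformly random ordered pair of distinct values from {1, …, 255}; by symmetry P[π(i) < π(i+1)] = 1/2.
By linearity: E[X] = 254 · (1/2) = (255 − 1) · (1/2) = 127 ≈ 127.00000.

E[X] = 127 = 127.00000.


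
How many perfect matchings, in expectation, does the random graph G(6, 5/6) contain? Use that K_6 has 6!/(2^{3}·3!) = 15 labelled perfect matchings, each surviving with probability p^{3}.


K_6 has 6!/(2^{3}·3!) = 15 labelled perfect matchings.
For each such perfect matching H, let X_H = 1 if all 3 edges of H are present in G. Then P[X_H = 1] = p^{3} = (5/6)^{3} = 125/216.
By linearity of expectation: E[X] = Σ_H E[X_H] = 15 · p^{3} = 15 · 125/216 = 625/72.
Numerically: E[X] ≈ 8.68.

E[X] = 15 · (5/6)^{3} = 625/72 ≈ 8.68.


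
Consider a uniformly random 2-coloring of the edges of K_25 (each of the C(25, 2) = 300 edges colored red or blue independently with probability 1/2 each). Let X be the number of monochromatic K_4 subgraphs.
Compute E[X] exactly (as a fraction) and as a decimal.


Let X = Σ_S X_S over the C(25, 4) = 12650 subsets S of size 4, where X_S = 1 if the K_4 on S is monochromatic.
For a fixed S, the K_4 on S has C(4, 2) = 6 edges. P[all 6 edges red] = (1/2)^6, and likewise for blue, so P[monochromatic] = 2·(1/2)^6 = 2^{1 − 6} = 1/32.
By linearity: E[X] = C(25, 4) · 2^{1 − 6} = 12650 · 1/32 = 6325/16.
Numerically: E[X] ≈ 395.312.

E[X] = C(25,4)·2^(1−C(4,2)) = 6325/16 ≈ 395.312.


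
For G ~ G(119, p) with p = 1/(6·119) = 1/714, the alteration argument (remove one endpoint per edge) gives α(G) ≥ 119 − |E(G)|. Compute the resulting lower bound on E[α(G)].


E[|E(G)|] = C(119, 2)·p = 7021 · (1/714) = 59/6.
E[α(G)] ≥ n − E[|E(G)|] = 119 − 59/6 = 655/6.
Numerically: ≈ 109.167.
(This is only a lower bound; the true E[α(G)] may be larger.)

E[α(G)] ≥ 655/6 ≈ 109.167.


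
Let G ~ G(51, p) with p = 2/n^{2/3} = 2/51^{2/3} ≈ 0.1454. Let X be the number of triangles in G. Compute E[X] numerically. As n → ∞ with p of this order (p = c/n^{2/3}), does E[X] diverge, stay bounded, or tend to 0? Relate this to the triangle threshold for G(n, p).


Number of potential triangles: C(51, 3) = 20825.
Each occurs with probability p³ ≈ (0.1454)³ ≈ 3.075740e-03.
By linearity: E[X] = C(51, 3)·p³ ≈ 20825 · 3.075740e-03 ≈ 64.0523.
Since α = 2/3 < 1, p = c/n^{2/3} ≫ 1/n is above the triangle threshold p ~ 1/n. Asymptotically E[X] ~ (c³/6)·n^{3(1−α)} = (2³/6)·n^{1} → ∞; triangles are abundant w.h.p.

E[X] ≈ 64.0523; in regime p = Θ(1/n^{2/3}) E[X] diverges (above the triangle threshold p ~ 1/n).


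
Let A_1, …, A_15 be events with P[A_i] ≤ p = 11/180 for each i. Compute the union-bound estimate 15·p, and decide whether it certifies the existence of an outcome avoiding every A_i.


Union bound: P[∪_{i=1}^{15} A_i] ≤ Σ_i P[A_i] ≤ 15·p = 15·(11/180) = 11/12.
Numerically: 11/12 ≈ 0.9166667.
Is 11/12 < 1? YES.
Since P[∪ A_i] ≤ 11/12 < 1, the complement has P[∩ A_i^c] ≥ 1 − 11/12 = 1/12 > 0, so some outcome avoids every A_i.

15·p = 11/12 ≈ 0.9166667; existence CERTIFIED by the union bound.


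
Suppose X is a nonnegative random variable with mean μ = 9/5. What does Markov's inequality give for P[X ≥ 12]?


μ = E[X] = 9/5, a = 12.
Markov: P[X ≥ 12] ≤ μ/a = (9/5)/12 = 3/20.
Numerically: ≈ 0.1500.
(Since a = 12 > μ = 1.8000, the bound 3/20 is < 1 and informative.)

P[X ≥ 12] ≤ 3/20 ≈ 0.1500.


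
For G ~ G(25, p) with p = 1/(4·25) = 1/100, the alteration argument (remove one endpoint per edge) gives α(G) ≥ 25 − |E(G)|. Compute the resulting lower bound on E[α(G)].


E[|E(G)|] = C(25, 2)·p = 300 · (1/100) = 3.
E[α(G)] ≥ n − E[|E(G)|] = 25 − 3 = 22.
Numerically: ≈ 22.000.
(This is only a lower bound; the true E[α(G)] may be larger.)

E[α(G)] ≥ 22 ≈ 22.000.


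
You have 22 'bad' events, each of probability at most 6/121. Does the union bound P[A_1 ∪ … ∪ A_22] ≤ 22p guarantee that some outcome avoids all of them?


Union bound: P[∪_{i=1}^{22} A_i] ≤ Σ_i P[A_i] ≤ 22·p = 22·(6/121) = 12/11.
Numerically: 12/11 ≈ 1.0909091.
Is 12/11 < 1? NO.
Since the bound 12/11 is ≥ 1, the union bound is uninformative here; it does NOT by itself certify existence.

22·p = 12/11 ≈ 1.0909091; existence NOT certified by the union bound.


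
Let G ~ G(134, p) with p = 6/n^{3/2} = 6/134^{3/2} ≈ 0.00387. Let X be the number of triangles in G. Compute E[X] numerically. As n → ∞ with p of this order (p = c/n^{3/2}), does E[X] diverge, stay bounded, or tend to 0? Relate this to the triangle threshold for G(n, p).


Number of potential triangles: C(134, 3) = 392084.
Each occurs with probability p³ ≈ (0.00387)³ ≈ 5.78738e-08.
By linearity: E[X] = C(134, 3)·p³ ≈ 392084 · 5.78738e-08 ≈ 0.023.
Since α = 3/2 > 1, p = c/n^{3/2} = o(1/n) is below the triangle threshold p ~ 1/n. Asymptotically E[X] ~ (c³/6)·n^{3(1−α)} = (6³/6)·n^{-1.5} → 0, so by Markov's inequality G has no triangles w.h.p.

E[X] ≈ 0.023; in regime p = Θ(1/n^{3/2}) E[X] tends to 0 (below the triangle threshold p ~ 1/n).


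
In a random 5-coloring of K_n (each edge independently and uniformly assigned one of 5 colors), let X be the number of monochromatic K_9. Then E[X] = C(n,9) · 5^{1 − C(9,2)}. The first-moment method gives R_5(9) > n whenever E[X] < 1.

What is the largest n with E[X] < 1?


We need C(n, 9) · 5^{1 − 36} < 1, i.e. C(n, 9) < 5^{36 − 1} = 2910383045673370361328125.
Check values of n near the boundary:
  n = 2165: C(2165, 9) = 2832220612024886803272630; 2832220612024886803272630 < 2910383045673370361328125? YES
  n = 2166: C(2166, 9) = 2844037944203015677277940; 2844037944203015677277940 < 2910383045673370361328125? YES
  n = 2167: C(2167, 9) = 2855899084841489792706810; 2855899084841489792706810 < 2910383045673370361328125? YES
  n = 2168: C(2168, 9) = 2867804175977929537095120; 2867804175977929537095120 < 2910383045673370361328125? YES
  n = 2169: C(2169, 9) = 2879753360044504243499683; 2879753360044504243499683 < 2910383045673370361328125? YES
  n = 2170: C(2170, 9) = 2891746779868845075610510; 2891746779868845075610510 < 2910383045673370361328125? YES
  n = 2171: C(2171, 9) = 2903784578674959601827205; 2903784578674959601827205 < 2910383045673370361328125? YES
  n = 2172: C(2172, 9) = 2915866900084148060642020; 2915866900084148060642020 < 2910383045673370361328125? NO
The largest n with C(n, 9) < 2910383045673370361328125 is n = 2171 (where E[X] = 580756915734991920365441/582076609134674072265625 ≈ 0.9977328). Hence R_5(9) > 2171, i.e. R_5(9) ≥ 2172.

Largest n = 2171; hence R_5(9) > 2171.


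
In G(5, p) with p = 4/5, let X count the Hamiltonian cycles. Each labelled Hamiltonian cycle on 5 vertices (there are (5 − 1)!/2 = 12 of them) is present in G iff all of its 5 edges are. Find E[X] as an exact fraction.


K_5 has (5 − 1)!/2 = 12 labelled Hamiltonian cycles.
For each such Hamiltonian cycle H, let X_H = 1 if all 5 edges of H are present in G. Then P[X_H = 1] = p^{5} = (4/5)^{5} = 1024/3125.
By linearity: E[X] = Σ_H E[X_H] = 12 · p^{5} = 12 · 1024/3125 = 12288/3125.
Numerically: E[X] ≈ 3.93216.

E[X] = 12 · (4/5)^{5} = 12288/3125 ≈ 3.93216.


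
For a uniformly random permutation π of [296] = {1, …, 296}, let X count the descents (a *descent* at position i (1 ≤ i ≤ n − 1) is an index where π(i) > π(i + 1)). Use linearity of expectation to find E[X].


Write X = Σ X_I over i = 1, …, 295, with X_I the indicator of one descent.
There are 295 indicators.
For each fixed i, the pair (π(i), π(i+1)) is a uniformly random ordered pair of distinct values from {1, …, 296}; by symmetry P[π(i) > π(i+1)] = 1/2.
By linearity: E[X] = 295 · (1/2) = (296 − 1) · (1/2) = 295/2 ≈ 147.5000.

E[X] = 295/2 = 147.5000.


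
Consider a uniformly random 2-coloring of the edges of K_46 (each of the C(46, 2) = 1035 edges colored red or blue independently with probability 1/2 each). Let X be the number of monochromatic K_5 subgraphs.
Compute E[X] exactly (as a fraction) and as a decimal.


Let X = Σ_S X_S over the C(46, 5) = 1370754 subsets S of size 5, where X_S = 1 if the K_5 on S is monochromatic.
For a fixed S, the K_5 on S has C(5, 2) = 10 edges. P[all 10 edges red] = (1/2)^10, and likewise for blue, so P[monochromatic] = 2·(1/2)^10 = 2^{1 − 10} = 1/512.
Summing: E[X] = C(46, 5) · 2^{1 − 10} = 1370754 · 1/512 = 685377/256.
Numerically: E[X] ≈ 2677.25391.

E[X] = C(46,5)·2^(1−C(5,2)) = 685377/256 ≈ 2677.25391.


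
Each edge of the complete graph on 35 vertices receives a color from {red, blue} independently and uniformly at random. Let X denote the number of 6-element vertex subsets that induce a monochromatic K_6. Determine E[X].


Let X = Σ_S X_S over the C(35, 6) = 1623160 subsets S of size 6, where X_S = 1 if the K_6 on S is monochromatic.
For a fixed S, the K_6 on S has C(6, 2) = 15 edges. P[all 15 edges red] = (1/2)^15, and likewise for blue, so P[monochromatic] = 2·(1/2)^15 = 2^{1 − 15} = 1/16384.
By linearity: E[X] = C(35, 6) · 2^{1 − 15} = 1623160 · 1/16384 = 202895/2048.
Numerically: E[X] ≈ 99.070.

E[X] = C(35,6)·2^(1−C(6,2)) = 202895/2048 ≈ 99.070.


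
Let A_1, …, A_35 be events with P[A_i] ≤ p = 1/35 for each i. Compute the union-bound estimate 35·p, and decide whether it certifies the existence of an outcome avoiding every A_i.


Union bound: P[∪_{i=1}^{35} A_i] ≤ Σ_i P[A_i] ≤ 35·p = 35·(1/35) = 1.
Numerically: 1 ≈ 1.000000.
Is 1 < 1? NO.
Since the bound 1 is ≥ 1, the union bound is uninformative here; it does NOT by itself certify existence.

35·p = 1 ≈ 1.000000; existence NOT certified by the union bound.


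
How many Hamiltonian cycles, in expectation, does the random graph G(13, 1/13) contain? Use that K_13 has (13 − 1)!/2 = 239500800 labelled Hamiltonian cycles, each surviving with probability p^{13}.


K_13 has (13 − 1)!/2 = 239500800 labelled Hamiltonian cycles.
For each such Hamiltonian cycle H, let X_H = 1 if all 13 edges of H are present in G. Then P[X_H = 1] = p^{13} = (1/13)^{13} = 1/302875106592253.
By linearity of expectation: E[X] = Σ_H E[X_H] = 239500800 · p^{13} = 239500800 · 1/302875106592253 = 239500800/302875106592253.
Numerically: E[X] ≈ 7.9076e-07.

E[X] = 239500800 · (1/13)^{13} = 239500800/302875106592253 ≈ 7.9076e-07.


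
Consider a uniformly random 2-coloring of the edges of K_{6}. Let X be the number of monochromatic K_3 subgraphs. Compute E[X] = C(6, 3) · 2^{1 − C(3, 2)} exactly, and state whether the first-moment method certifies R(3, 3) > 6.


E[X] = C(6, 3) · 2^{1 − 3} = 20 · 2^{−2} = 20/4.
As a reduced fraction: E[X] = 5 ≈ 5.0000.
Is E[X] < 1? NO.
Since E[X] ≥ 1, the first-moment bound is inconclusive at n = 6; it does NOT by itself certify R(3, 3) > 6.

E[X] = 5 ≈ 5.0000; E[X] ≥ 1; first-moment method inconclusive here.


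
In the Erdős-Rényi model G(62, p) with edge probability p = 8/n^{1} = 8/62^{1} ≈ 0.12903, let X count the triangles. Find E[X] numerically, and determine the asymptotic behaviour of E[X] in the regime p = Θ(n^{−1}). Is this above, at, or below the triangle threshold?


Number of potential triangles: C(62, 3) = 37820.
Each occurs with probability p³ ≈ (0.12903)³ ≈ 2.1482998e-03.
By linearity: E[X] = C(62, 3)·p³ ≈ 37820 · 2.1482998e-03 ≈ 81.24870.
Here α = 1, so p = 8/n is exactly at the triangle threshold p ~ 1/n. Asymptotically E[X] → c³/6 = 8³/6 = 256/3 ≈ 85.33333, a bounded constant. In this regime the triangle count is asymptotically Poisson(c³/6).

E[X] ≈ 81.24870; in regime p = Θ(1/n^{1}) E[X] stays bounded (at the triangle threshold p ~ 1/n).


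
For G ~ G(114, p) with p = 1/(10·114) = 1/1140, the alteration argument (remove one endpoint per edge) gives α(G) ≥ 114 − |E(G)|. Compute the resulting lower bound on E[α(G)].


E[|E(G)|] = C(114, 2)·p = 6441 · (1/1140) = 113/20.
E[α(G)] ≥ n − E[|E(G)|] = 114 − 113/20 = 2167/20.
Numerically: ≈ 108.350000.
(This is only a lower bound; the true E[α(G)] may be larger.)

E[α(G)] ≥ 2167/20 ≈ 108.350000.


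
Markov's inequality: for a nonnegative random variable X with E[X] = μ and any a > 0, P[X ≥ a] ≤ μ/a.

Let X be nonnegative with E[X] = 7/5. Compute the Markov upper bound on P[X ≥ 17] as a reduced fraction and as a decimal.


μ = E[X] = 7/5, a = 17.
Markov: P[X ≥ 17] ≤ μ/a = (7/5)/17 = 7/85.
Numerically: ≈ 0.08235.
(Since a = 17 > μ = 1.40000, the bound 7/85 is < 1 and informative.)

P[X ≥ 17] ≤ 7/85 ≈ 0.08235.


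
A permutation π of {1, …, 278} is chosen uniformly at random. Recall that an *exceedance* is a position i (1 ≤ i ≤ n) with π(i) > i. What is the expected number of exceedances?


Write X = Σ_{i=1}^{278} X_i, where X_i = 1_{π(i) > i}.
For each fixed i, π(i) is uniform over {1, …, 278} (marginal of a uniform permutation), so P[π(i) > i] = (n − i)/n. Summing: Σ_{i=1}^{278} (n − i)/n = (0 + 1 + … + 277)/278 = 278(278 − 1)/(2·278) = (278 − 1)/2.
Hence E[X] = Σ_{i=1}^{278} (278 − i)/278 = 277/2 ≈ 138.500.

E[X] = 277/2 = 138.500.


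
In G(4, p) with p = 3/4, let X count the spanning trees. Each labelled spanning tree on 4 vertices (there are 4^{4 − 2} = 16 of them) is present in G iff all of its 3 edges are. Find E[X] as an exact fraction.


K_4 has 4^{4 − 2} = 16 labelled spanning trees.
For each such spanning tree H, let X_H = 1 if all 3 edges of H are present in G. Then P[X_H = 1] = p^{3} = (3/4)^{3} = 27/64.
By linearity: E[X] = Σ_H E[X_H] = 16 · p^{3} = 16 · 27/64 = 27/4.
Numerically: E[X] ≈ 6.75.

E[X] = 16 · (3/4)^{3} = 27/4 ≈ 6.75.


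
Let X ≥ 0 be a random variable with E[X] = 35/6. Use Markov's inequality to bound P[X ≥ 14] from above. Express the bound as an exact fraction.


μ = E[X] = 35/6, a = 14.
Markov: P[X ≥ 14] ≤ μ/a = (35/6)/14 = 5/12.
Numerically: ≈ 0.416667.
(Since a = 14 > μ = 5.833333, the bound 5/12 is < 1 and informative.)

P[X ≥ 14] ≤ 5/12 ≈ 0.416667.


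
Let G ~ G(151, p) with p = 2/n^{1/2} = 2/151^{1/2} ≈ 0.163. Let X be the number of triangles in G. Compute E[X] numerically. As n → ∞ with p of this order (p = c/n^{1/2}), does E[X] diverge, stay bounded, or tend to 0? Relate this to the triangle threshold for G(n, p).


Number of potential triangles: C(151, 3) = 562475.
Each occurs with probability p³ ≈ (0.163)³ ≈ 4.31146e-03.
By linearity: E[X] = C(151, 3)·p³ ≈ 562475 · 4.31146e-03 ≈ 2425.090.
Since α = 1/2 < 1, p = c/n^{1/2} ≫ 1/n is above the triangle threshold p ~ 1/n. Asymptotically E[X] ~ (c³/6)·n^{3(1−α)} = (2³/6)·n^{1.5} → ∞; triangles are abundant w.h.p.

E[X] ≈ 2425.090; in regime p = Θ(1/n^{1/2}) E[X] diverges (above the triangle threshold p ~ 1/n).


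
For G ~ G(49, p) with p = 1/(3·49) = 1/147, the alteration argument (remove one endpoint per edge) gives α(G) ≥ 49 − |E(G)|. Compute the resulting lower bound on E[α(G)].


E[|E(G)|] = C(49, 2)·p = 1176 · (1/147) = 8.
E[α(G)] ≥ n − E[|E(G)|] = 49 − 8 = 41.
Numerically: ≈ 41.0000.
(This is only a lower bound; the true E[α(G)] may be larger.)

E[α(G)] ≥ 41 ≈ 41.0000.


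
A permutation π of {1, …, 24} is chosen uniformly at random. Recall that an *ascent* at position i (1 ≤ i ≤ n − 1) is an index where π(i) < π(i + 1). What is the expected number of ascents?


Write X = Σ X_I over i = 1, …, 23, with X_I the indicator of one ascent.
There are 23 indicators.
For each fixed i, the pair (π(i), π(i+1)) is a uniformly random ordered pair of distinct values from {1, …, 24}; by symmetry P[π(i) < π(i+1)] = 1/2.
By linearity: E[X] = 23 · (1/2) = (24 − 1) · (1/2) = 23/2 ≈ 11.500000.

E[X] = 23/2 = 11.500000.


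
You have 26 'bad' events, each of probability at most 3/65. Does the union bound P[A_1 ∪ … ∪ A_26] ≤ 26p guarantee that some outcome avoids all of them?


Union bound: P[∪_{i=1}^{26} A_i] ≤ Σ_i P[A_i] ≤ 26·p = 26·(3/65) = 6/5.
Numerically: 6/5 ≈ 1.2000.
Is 6/5 < 1? NO.
Since the bound 6/5 is ≥ 1, the union bound is uninformative here; it does NOT by itself certify existence.

26·p = 6/5 ≈ 1.2000; existence NOT certified by the union bound.


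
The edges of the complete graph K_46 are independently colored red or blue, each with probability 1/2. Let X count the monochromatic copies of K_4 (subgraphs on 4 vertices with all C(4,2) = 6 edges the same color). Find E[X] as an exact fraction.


Let X = Σ_S X_S over the C(46, 4) = 163185 subsets S of size 4, where X_S = 1 if the K_4 on S is monochromatic.
For a fixed S, the K_4 on S has C(4, 2) = 6 edges. P[all 6 edges red] = (1/2)^6, and likewise for blue, so P[monochromatic] = 2·(1/2)^6 = 2^{1 − 6} = 1/32.
Summing: E[X] = C(46, 4) · 2^{1 − 6} = 163185 · 1/32 = 163185/32.
Numerically: E[X] ≈ 5099.5312.

E[X] = C(46,4)·2^(1−C(4,2)) = 163185/32 ≈ 5099.5312.


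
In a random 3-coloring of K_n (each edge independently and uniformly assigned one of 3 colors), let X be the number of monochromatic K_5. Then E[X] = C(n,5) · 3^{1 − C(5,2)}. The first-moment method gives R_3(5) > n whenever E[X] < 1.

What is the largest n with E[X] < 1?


We need C(n, 5) · 3^{1 − 10} < 1, i.e. C(n, 5) < 3^{10 − 1} = 19683.
Check values of n near the boundary:
  n = 16: C(16, 5) = 4368; 4368 < 19683? YES
  n = 17: C(17, 5) = 6188; 6188 < 19683? YES
  n = 18: C(18, 5) = 8568; 8568 < 19683? YES
  n = 19: C(19, 5) = 11628; 11628 < 19683? YES
  n = 20: C(20, 5) = 15504; 15504 < 19683? YES
  n = 21: C(21, 5) = 20349; 20349 < 19683? NO
  n = 22: C(22, 5) = 26334; 26334 < 19683? NO
The largest n with C(n, 5) < 19683 is n = 20 (where E[X] = 5168/6561 ≈ 0.7877). Hence R_3(5) > 20, i.e. R_3(5) ≥ 21.

Largest n = 20; hence R_3(5) > 20.


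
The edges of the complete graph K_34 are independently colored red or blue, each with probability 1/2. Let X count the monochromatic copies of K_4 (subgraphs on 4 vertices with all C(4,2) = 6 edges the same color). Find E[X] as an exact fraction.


Let X = Σ_S X_S over the C(34, 4) = 46376 subsets S of size 4, where X_S = 1 if the K_4 on S is monochromatic.
For a fixed S, the K_4 on S has C(4, 2) = 6 edges. P[all 6 edges red] = (1/2)^6, and likewise for blue, so P[monochromatic] = 2·(1/2)^6 = 2^{1 − 6} = 1/32.
Summing: E[X] = C(34, 4) · 2^{1 − 6} = 46376 · 1/32 = 5797/4.
Numerically: E[X] ≈ 1449.250000.

E[X] = C(34,4)·2^(1−C(4,2)) = 5797/4 ≈ 1449.250000.


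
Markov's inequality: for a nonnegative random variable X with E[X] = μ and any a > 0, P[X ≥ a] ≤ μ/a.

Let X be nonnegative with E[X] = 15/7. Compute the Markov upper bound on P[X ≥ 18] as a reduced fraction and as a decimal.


μ = E[X] = 15/7, a = 18.
Markov: P[X ≥ 18] ≤ μ/a = (15/7)/18 = 5/42.
Numerically: ≈ 0.119.
(Since a = 18 > μ = 2.143, the bound 5/42 is < 1 and informative.)

P[X ≥ 18] ≤ 5/42 ≈ 0.119.


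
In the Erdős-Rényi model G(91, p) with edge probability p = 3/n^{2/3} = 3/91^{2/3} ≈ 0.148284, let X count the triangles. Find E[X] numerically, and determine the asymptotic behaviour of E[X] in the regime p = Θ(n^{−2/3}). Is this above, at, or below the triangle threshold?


Number of potential triangles: C(91, 3) = 121485.
Each occurs with probability p³ ≈ (0.148284)³ ≈ 3.26047579e-03.
By linearity: E[X] = C(91, 3)·p³ ≈ 121485 · 3.26047579e-03 ≈ 396.098901.
Since α = 2/3 < 1, p = c/n^{2/3} ≫ 1/n is above the triangle threshold p ~ 1/n. Asymptotically E[X] ~ (c³/6)·n^{3(1−α)} = (3³/6)·n^{1} → ∞; triangles are abundant w.h.p.

E[X] ≈ 396.098901; in regime p = Θ(1/n^{2/3}) E[X] diverges (above the triangle threshold p ~ 1/n).


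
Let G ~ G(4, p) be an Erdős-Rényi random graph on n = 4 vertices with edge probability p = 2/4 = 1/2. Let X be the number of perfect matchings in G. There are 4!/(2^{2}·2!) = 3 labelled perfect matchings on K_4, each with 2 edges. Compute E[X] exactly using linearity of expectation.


K_4 has 4!/(2^{2}·2!) = 3 labelled perfect matchings.
For each such perfect matching H, let X_H = 1 if all 2 edges of H are present in G. Then P[X_H = 1] = p^{2} = (1/2)^{2} = 1/4.
Summing the indicators: E[X] = Σ_H E[X_H] = 3 · p^{2} = 3 · 1/4 = 3/4.
Numerically: E[X] ≈ 0.75.

E[X] = 3 · (1/2)^{2} = 3/4 ≈ 0.75.


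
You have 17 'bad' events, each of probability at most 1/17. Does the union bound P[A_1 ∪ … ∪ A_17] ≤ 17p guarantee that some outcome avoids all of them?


Union bound: P[∪_{i=1}^{17} A_i] ≤ Σ_i P[A_i] ≤ 17·p = 17·(1/17) = 1.
Numerically: 1 ≈ 1.00000.
Is 1 < 1? NO.
Since the bound 1 is ≥ 1, the union bound is uninformative here; it does NOT by itself certify existence.

17·p = 1 ≈ 1.00000; existence NOT certified by the union bound.


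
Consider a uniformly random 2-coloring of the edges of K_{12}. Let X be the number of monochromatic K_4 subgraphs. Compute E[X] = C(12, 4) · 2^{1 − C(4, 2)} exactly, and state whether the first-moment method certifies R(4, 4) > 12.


E[X] = C(12, 4) · 2^{1 − 6} = 495 · 2^{−5} = 495/32.
As a reduced fraction: E[X] = 495/32 ≈ 15.4687500.
Is E[X] < 1? NO.
Since E[X] ≥ 1, the first-moment bound is inconclusive at n = 12; it does NOT by itself certify R(4, 4) > 12.

E[X] = 495/32 ≈ 15.4687500; E[X] ≥ 1; first-moment method inconclusive here.


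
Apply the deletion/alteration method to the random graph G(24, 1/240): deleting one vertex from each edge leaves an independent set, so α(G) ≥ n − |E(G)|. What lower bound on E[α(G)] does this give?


E[|E(G)|] = C(24, 2)·p = 276 · (1/240) = 23/20.
E[α(G)] ≥ n − E[|E(G)|] = 24 − 23/20 = 457/20.
Numerically: ≈ 22.850000.
(This is only a lower bound; the true E[α(G)] may be larger.)

E[α(G)] ≥ 457/20 ≈ 22.850000.


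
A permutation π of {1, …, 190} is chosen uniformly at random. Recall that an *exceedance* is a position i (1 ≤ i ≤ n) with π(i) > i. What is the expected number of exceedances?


Write X = Σ_{i=1}^{190} X_i, where X_i = 1_{π(i) > i}.
For each fixed i, π(i) is uniform over {1, …, 190} (marginal of a uniform permutation), so P[π(i) > i] = (n − i)/n. Summing: Σ_{i=1}^{190} (n − i)/n = (0 + 1 + … + 189)/190 = 190(190 − 1)/(2·190) = (190 − 1)/2.
Hence E[X] = Σ_{i=1}^{190} (190 − i)/190 = 189/2 ≈ 94.5000.

E[X] = 189/2 = 94.5000.


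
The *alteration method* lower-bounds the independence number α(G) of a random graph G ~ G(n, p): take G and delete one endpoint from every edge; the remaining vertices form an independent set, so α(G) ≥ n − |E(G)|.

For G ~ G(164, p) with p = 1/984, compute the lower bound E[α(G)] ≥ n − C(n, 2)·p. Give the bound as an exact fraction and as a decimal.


E[|E(G)|] = C(164, 2)·p = 13366 · (1/984) = 163/12.
E[α(G)] ≥ n − E[|E(G)|] = 164 − 163/12 = 1805/12.
Numerically: ≈ 150.416667.
(This is only a lower bound; the true E[α(G)] may be larger.)

E[α(G)] ≥ 1805/12 ≈ 150.416667.


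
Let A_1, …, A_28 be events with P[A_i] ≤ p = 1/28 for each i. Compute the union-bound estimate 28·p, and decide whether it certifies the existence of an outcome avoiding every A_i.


Union bound: P[∪_{i=1}^{28} A_i] ≤ Σ_i P[A_i] ≤ 28·p = 28·(1/28) = 1.
Numerically: 1 ≈ 1.00000.
Is 1 < 1? NO.
Since the bound 1 is ≥ 1, the union bound is uninformative here; it does NOT by itself certify existence.

28·p = 1 ≈ 1.00000; existence NOT certified by the union bound.


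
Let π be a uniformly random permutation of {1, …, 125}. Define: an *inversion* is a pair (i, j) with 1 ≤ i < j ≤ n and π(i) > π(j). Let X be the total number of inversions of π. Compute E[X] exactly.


Write X = Σ X_I over the C(125, 2) = 7750 pairs i < j, with X_I the indicator of one inversion.
There are 7750 indicators.
For each fixed pair i < j, the values π(i) and π(j) are two distinct elements of {1, …, 125} in uniformly random order; by symmetry P[π(i) > π(j)] = 1/2.
By linearity: E[X] = 7750 · (1/2) = C(125, 2) · (1/2) = 7750/2 = 3875 ≈ 3875.0000.

E[X] = 3875 = 3875.0000.


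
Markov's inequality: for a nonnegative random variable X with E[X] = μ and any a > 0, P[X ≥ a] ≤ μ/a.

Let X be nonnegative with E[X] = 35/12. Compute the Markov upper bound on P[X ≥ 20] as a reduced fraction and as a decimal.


μ = E[X] = 35/12, a = 20.
Markov: P[X ≥ 20] ≤ μ/a = (35/12)/20 = 7/48.
Numerically: ≈ 0.145833.
(Since a = 20 > μ = 2.916667, the bound 7/48 is < 1 and informative.)

P[X ≥ 20] ≤ 7/48 ≈ 0.145833.


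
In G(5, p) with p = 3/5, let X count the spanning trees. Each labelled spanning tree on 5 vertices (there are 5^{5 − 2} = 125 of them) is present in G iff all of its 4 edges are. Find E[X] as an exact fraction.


K_5 has 5^{5 − 2} = 125 labelled spanning trees.
For each such spanning tree H, let X_H = 1 if all 4 edges of H are present in G. Then P[X_H = 1] = p^{4} = (3/5)^{4} = 81/625.
By linearity of expectation: E[X] = Σ_H E[X_H] = 125 · p^{4} = 125 · 81/625 = 81/5.
Numerically: E[X] ≈ 16.2.

E[X] = 125 · (3/5)^{4} = 81/5 ≈ 16.2.


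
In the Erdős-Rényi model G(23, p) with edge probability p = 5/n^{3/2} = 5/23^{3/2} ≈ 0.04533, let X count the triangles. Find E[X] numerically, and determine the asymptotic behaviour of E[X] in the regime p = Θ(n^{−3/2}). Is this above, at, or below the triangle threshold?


Number of potential triangles: C(23, 3) = 1771.
Each occurs with probability p³ ≈ (0.04533)³ ≈ 9.313968e-05.
By linearity: E[X] = C(23, 3)·p³ ≈ 1771 · 9.313968e-05 ≈ 0.1650.
Since α = 3/2 > 1, p = c/n^{3/2} = o(1/n) is below the triangle threshold p ~ 1/n. Asymptotically E[X] ~ (c³/6)·n^{3(1−α)} = (5³/6)·n^{-1.5} → 0, so by Markov's inequality G has no triangles w.h.p.

E[X] ≈ 0.1650; in regime p = Θ(1/n^{3/2}) E[X] tends to 0 (below the triangle threshold p ~ 1/n).


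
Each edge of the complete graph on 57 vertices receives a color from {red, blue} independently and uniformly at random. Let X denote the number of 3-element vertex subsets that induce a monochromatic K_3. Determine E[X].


Let X = Σ_S X_S over the C(57, 3) = 29260 subsets S of size 3, where X_S = 1 if the K_3 on S is monochromatic.
For a fixed S, the K_3 on S has C(3, 2) = 3 edges. P[all 3 edges red] = (1/2)^3, and likewise for blue, so P[monochromatic] = 2·(1/2)^3 = 2^{1 − 3} = 1/4.
By linearity of expectation: E[X] = C(57, 3) · 2^{1 − 3} = 29260 · 1/4 = 7315.
Numerically: E[X] ≈ 7315.000000.

E[X] = C(57,3)·2^(1−C(3,2)) = 7315 ≈ 7315.000000.


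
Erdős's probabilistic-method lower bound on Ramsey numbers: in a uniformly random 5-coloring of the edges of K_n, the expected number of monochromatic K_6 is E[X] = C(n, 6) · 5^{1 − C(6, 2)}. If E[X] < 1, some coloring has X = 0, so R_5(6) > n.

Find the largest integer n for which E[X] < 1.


We need C(n, 6) · 5^{1 − 15} < 1, i.e. C(n, 6) < 5^{15 − 1} = 6103515625.
Check values of n near the boundary:
  n = 125: C(125, 6) = 4690625500; 4690625500 < 6103515625? YES
  n = 126: C(126, 6) = 4925156775; 4925156775 < 6103515625? YES
  n = 127: C(127, 6) = 5169379425; 5169379425 < 6103515625? YES
  n = 128: C(128, 6) = 5423611200; 5423611200 < 6103515625? YES
  n = 129: C(129, 6) = 5688177600; 5688177600 < 6103515625? YES
  n = 130: C(130, 6) = 5963412000; 5963412000 < 6103515625? YES
  n = 131: C(131, 6) = 6249655776; 6249655776 < 6103515625? NO
The largest n with C(n, 6) < 6103515625 is n = 130 (where E[X] = 47707296/48828125 ≈ 0.977045). Hence R_5(6) > 130, i.e. R_5(6) ≥ 131.

Largest n = 130; hence R_5(6) > 130.


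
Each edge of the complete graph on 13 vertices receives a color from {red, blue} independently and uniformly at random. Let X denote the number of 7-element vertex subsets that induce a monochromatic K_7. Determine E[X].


Let X = Σ_S X_S over the C(13, 7) = 1716 subsets S of size 7, where X_S = 1 if the K_7 on S is monochromatic.
For a fixed S, the K_7 on S has C(7, 2) = 21 edges. P[all 21 edges red] = (1/2)^21, and likewise for blue, so P[monochromatic] = 2·(1/2)^21 = 2^{1 − 21} = 1/1048576.
By linearity of expectation: E[X] = C(13, 7) · 2^{1 − 21} = 1716 · 1/1048576 = 429/262144.
Numerically: E[X] ≈ 0.0016.

E[X] = C(13,7)·2^(1−C(7,2)) = 429/262144 ≈ 0.0016.


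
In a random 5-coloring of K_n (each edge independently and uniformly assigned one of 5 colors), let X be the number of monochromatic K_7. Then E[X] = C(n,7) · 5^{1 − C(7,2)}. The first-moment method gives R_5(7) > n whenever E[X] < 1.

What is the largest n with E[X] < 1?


We need C(n, 7) · 5^{1 − 21} < 1, i.e. C(n, 7) < 5^{21 − 1} = 95367431640625.
Check values of n near the boundary:
  n = 337: C(337, 7) = 91989916924632; 91989916924632 < 95367431640625? YES
  n = 338: C(338, 7) = 93935323022736; 93935323022736 < 95367431640625? YES
  n = 339: C(339, 7) = 95915887062372; 95915887062372 < 95367431640625? NO
  n = 340: C(340, 7) = 97932136940560; 97932136940560 < 95367431640625? NO
The largest n with C(n, 7) < 95367431640625 is n = 338 (where E[X] = 93935323022736/95367431640625 ≈ 0.984983). Hence R_5(7) > 338, i.e. R_5(7) ≥ 339.

Largest n = 338; hence R_5(7) > 338.


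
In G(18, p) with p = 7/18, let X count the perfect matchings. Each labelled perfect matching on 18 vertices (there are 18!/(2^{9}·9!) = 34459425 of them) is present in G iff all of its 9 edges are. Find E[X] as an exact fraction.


K_18 has 18!/(2^{9}·9!) = 34459425 labelled perfect matchings.
For each such perfect matching H, let X_H = 1 if all 9 edges of H are present in G. Then P[X_H = 1] = p^{9} = (7/18)^{9} = 40353607/198359290368.
Summing the indicators: E[X] = Σ_H E[X_H] = 34459425 · p^{9} = 34459425 · 40353607/198359290368 = 17167433257975/2448880128.
Numerically: E[X] ≈ 7010.3.

E[X] = 34459425 · (7/18)^{9} = 17167433257975/2448880128 ≈ 7010.3.


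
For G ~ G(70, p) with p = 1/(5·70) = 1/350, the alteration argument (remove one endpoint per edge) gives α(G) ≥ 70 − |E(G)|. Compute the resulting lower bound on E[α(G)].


E[|E(G)|] = C(70, 2)·p = 2415 · (1/350) = 69/10.
E[α(G)] ≥ n − E[|E(G)|] = 70 − 69/10 = 631/10.
Numerically: ≈ 63.10000.
(This is only a lower bound; the true E[α(G)] may be larger.)

E[α(G)] ≥ 631/10 ≈ 63.10000.


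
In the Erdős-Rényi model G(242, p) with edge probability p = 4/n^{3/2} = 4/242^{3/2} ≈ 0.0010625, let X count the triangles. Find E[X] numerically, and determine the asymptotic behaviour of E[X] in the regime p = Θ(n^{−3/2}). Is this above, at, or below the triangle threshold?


Number of potential triangles: C(242, 3) = 2332880.
Each occurs with probability p³ ≈ (0.0010625)³ ≈ 1.1995292e-09.
By linearity: E[X] = C(242, 3)·p³ ≈ 2332880 · 1.1995292e-09 ≈ 0.00280.
Since α = 3/2 > 1, p = c/n^{3/2} = o(1/n) is below the triangle threshold p ~ 1/n. Asymptotically E[X] ~ (c³/6)·n^{3(1−α)} = (4³/6)·n^{-1.5} → 0, so by Markov's inequality G has no triangles w.h.p.

E[X] ≈ 0.00280; in regime p = Θ(1/n^{3/2}) E[X] tends to 0 (below the triangle threshold p ~ 1/n).


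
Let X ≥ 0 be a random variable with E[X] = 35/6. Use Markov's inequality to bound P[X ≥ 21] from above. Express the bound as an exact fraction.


μ = E[X] = 35/6, a = 21.
Markov: P[X ≥ 21] ≤ μ/a = (35/6)/21 = 5/18.
Numerically: ≈ 0.2778.
(Since a = 21 > μ = 5.8333, the bound 5/18 is < 1 and informative.)

P[X ≥ 21] ≤ 5/18 ≈ 0.2778.


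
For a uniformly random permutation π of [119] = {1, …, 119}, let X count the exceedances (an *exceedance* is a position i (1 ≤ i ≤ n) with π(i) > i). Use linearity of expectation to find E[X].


Write X = Σ_{i=1}^{119} X_i, where X_i = 1_{π(i) > i}.
For each fixed i, π(i) is uniform over {1, …, 119} (marginal of a uniform permutation), so P[π(i) > i] = (n − i)/n. Summing: Σ_{i=1}^{119} (n − i)/n = (0 + 1 + … + 118)/119 = 119(119 − 1)/(2·119) = (119 − 1)/2.
Hence E[X] = Σ_{i=1}^{119} (119 − i)/119 = 59 ≈ 59.00000.

E[X] = 59 = 59.00000.


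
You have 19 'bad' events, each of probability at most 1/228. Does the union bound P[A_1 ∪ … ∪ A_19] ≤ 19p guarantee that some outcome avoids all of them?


Union bound: P[∪_{i=1}^{19} A_i] ≤ Σ_i P[A_i] ≤ 19·p = 19·(1/228) = 1/12.
Numerically: 1/12 ≈ 0.0833333.
Is 1/12 < 1? YES.
Since P[∪ A_i] ≤ 1/12 < 1, the complement has P[∩ A_i^c] ≥ 1 − 1/12 = 11/12 > 0, so some outcome avoids every A_i.

19·p = 1/12 ≈ 0.0833333; existence CERTIFIED by the union bound.


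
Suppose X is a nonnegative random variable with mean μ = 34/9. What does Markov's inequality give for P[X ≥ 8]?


μ = E[X] = 34/9, a = 8.
Markov: P[X ≥ 8] ≤ μ/a = (34/9)/8 = 17/36.
Numerically: ≈ 0.4722.
(Since a = 8 > μ = 3.7778, the bound 17/36 is < 1 and informative.)

P[X ≥ 8] ≤ 17/36 ≈ 0.4722.


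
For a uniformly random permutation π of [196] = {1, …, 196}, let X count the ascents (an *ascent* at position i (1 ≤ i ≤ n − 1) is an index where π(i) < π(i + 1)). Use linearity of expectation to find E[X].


Write X = Σ X_I over i = 1, …, 195, with X_I the indicator of one ascent.
There are 195 indicators.
For each fixed i, the pair (π(i), π(i+1)) is a uniformly random ordered pair of distinct values from {1, …, 196}; by symmetry P[π(i) < π(i+1)] = 1/2.
By linearity: E[X] = 195 · (1/2) = (196 − 1) · (1/2) = 195/2 ≈ 97.500000.

E[X] = 195/2 = 97.500000.
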